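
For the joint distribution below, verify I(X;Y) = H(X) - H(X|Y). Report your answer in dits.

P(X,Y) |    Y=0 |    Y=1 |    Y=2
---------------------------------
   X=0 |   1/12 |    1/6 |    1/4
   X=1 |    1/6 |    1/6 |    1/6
I(X;Y) = 0.0098 dits

Mutual information has multiple equivalent forms:
- I(X;Y) = H(X) - H(X|Y)
- I(X;Y) = H(Y) - H(Y|X)
- I(X;Y) = H(X) + H(Y) - H(X,Y)

Computing all quantities:
H(X) = 0.3010, H(Y) = 0.4680, H(X,Y) = 0.7592
H(X|Y) = 0.2912, H(Y|X) = 0.4582

Verification:
H(X) - H(X|Y) = 0.3010 - 0.2912 = 0.0098
H(Y) - H(Y|X) = 0.4680 - 0.4582 = 0.0098
H(X) + H(Y) - H(X,Y) = 0.3010 + 0.4680 - 0.7592 = 0.0098

All forms give I(X;Y) = 0.0098 dits. ✓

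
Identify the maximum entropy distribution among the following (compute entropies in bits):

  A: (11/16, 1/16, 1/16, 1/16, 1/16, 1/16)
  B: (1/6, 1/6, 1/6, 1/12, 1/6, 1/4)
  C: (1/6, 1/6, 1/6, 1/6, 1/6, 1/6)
C

For a discrete distribution over n outcomes, entropy is maximized by the uniform distribution.

Computing entropies:
H(A) = 1.6216 bits
H(B) = 2.5221 bits
H(C) = 2.5850 bits

The uniform distribution (where all probabilities equal 1/6) achieves the maximum entropy of log_2(6) = 2.5850 bits.

Distribution C has the highest entropy.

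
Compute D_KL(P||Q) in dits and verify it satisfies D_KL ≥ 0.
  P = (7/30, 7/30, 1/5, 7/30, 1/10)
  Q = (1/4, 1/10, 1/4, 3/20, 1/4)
0.0645 dits

KL divergence satisfies the Gibbs inequality: D_KL(P||Q) ≥ 0 for all distributions P, Q.

D_KL(P||Q) = Σ p(x) log(p(x)/q(x))
Term by term:
  x=0: 7/30 × log_10[(7/30)/(1/4)] = -0.0070
  x=1: 7/30 × log_10[(7/30)/(1/10)] = 0.0859
  x=2: 1/5 × log_10[(1/5)/(1/4)] = -0.0194
  x=3: 7/30 × log_10[(7/30)/(3/20)] = 0.0448
  x=4: 1/10 × log_10[(1/10)/(1/4)] = -0.0398
D_KL(P||Q) = 0.0645 dits

D_KL(P||Q) = 0.0645 ≥ 0 ✓

This non-negativity is a fundamental property: relative entropy cannot be negative because it measures how different Q is from P.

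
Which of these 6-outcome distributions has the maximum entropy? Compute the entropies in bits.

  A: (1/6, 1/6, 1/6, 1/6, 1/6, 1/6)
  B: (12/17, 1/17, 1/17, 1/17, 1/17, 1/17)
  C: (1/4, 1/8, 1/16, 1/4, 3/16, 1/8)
A

For a discrete distribution over n outcomes, entropy is maximized by the uniform distribution.

Computing entropies:
H(A) = 2.5850 bits
H(B) = 1.5569 bits
H(C) = 2.4528 bits

The uniform distribution (where all probabilities equal 1/6) achieves the maximum entropy of log_2(6) = 2.5850 bits.

Distribution A has the highest entropy.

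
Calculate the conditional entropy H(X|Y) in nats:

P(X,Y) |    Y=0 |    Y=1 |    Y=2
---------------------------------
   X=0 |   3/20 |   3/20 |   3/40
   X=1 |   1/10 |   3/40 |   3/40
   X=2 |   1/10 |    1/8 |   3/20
1.0609 nats

Using the chain rule: H(X|Y) = H(X,Y) - H(Y)

First, compute H(X,Y) = 2.1570 nats

Marginal P(Y) = (7/20, 7/20, 3/10)
H(Y) = 1.0961 nats

H(X|Y) = H(X,Y) - H(Y) = 2.1570 - 1.0961 = 1.0609 nats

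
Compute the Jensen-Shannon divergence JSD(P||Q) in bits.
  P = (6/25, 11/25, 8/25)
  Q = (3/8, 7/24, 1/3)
0.0218 bits

Jensen-Shannon divergence is:
JSD(P||Q) = 0.5 × D_KL(P||M) + 0.5 × D_KL(Q||M)
where M = 0.5 × (P + Q) is the mixture distribution.

M = 0.5 × (6/25, 11/25, 8/25) + 0.5 × (3/8, 7/24, 1/3) = (0.3075, 0.365833, 0.326667)

D_KL(P||M) = 0.0218 bits
D_KL(Q||M) = 0.0217 bits

JSD(P||Q) = 0.5 × 0.0218 + 0.5 × 0.0217 = 0.0218 bits

Unlike KL divergence, JSD is symmetric and bounded: 0 ≤ JSD ≤ log(2).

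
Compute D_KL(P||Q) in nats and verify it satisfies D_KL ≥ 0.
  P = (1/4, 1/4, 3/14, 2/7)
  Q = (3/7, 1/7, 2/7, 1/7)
0.1416 nats

KL divergence satisfies the Gibbs inequality: D_KL(P||Q) ≥ 0 for all distributions P, Q.

D_KL(P||Q) = Σ p(x) log(p(x)/q(x))
Term by term:
  x=0: 1/4 × log_e[(1/4)/(3/7)] = -0.1347
  x=1: 1/4 × log_e[(1/4)/(1/7)] = 0.1399
  x=2: 3/14 × log_e[(3/14)/(2/7)] = -0.0616
  x=3: 2/7 × log_e[(2/7)/(1/7)] = 0.1980
D_KL(P||Q) = 0.1416 nats

D_KL(P||Q) = 0.1416 ≥ 0 ✓

This non-negativity is a fundamental property: relative entropy cannot be negative because it measures how different Q is from P.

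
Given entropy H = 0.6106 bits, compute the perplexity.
1.5269

Perplexity is 2^H (or exp(H) for natural log).

H = 0.6106 bits
Perplexity = 2^0.6106 = 1.5269

Interpretation: The model's uncertainty is equivalent to choosing uniformly among 1.5 options.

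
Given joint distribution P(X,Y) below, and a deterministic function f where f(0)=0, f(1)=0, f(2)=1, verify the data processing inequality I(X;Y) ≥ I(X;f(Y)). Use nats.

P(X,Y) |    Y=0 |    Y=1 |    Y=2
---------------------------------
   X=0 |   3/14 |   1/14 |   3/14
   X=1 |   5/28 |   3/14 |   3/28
I(X;Y) = 0.0572, I(X;f(Y)) = 0.0267, inequality holds: 0.0572 ≥ 0.0267

Data Processing Inequality: For any Markov chain X → Y → Z, we have I(X;Y) ≥ I(X;Z).

Here Z = f(Y) is a deterministic function of Y, forming X → Y → Z.

Original I(X;Y) = 0.0572 nats

After applying f:
P(X,Z) where Z=f(Y):
- P(X,Z=0) = P(X,Y=0) + P(X,Y=1)
- P(X,Z=1) = P(X,Y=2)

I(X;Z) = I(X;f(Y)) = 0.0267 nats

Verification: 0.0572 ≥ 0.0267 ✓

Information cannot be created by processing; the function f can only lose information about X.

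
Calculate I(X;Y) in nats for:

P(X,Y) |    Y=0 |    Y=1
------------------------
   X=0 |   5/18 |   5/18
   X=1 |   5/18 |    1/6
0.0079 nats

Mutual information: I(X;Y) = H(X) + H(Y) - H(X,Y)

Marginals:
P(X) = (5/9, 4/9), H(X) = 0.6870 nats
P(Y) = (5/9, 4/9), H(Y) = 0.6870 nats

Joint entropy: H(X,Y) = 1.3661 nats

I(X;Y) = 0.6870 + 0.6870 - 1.3661 = 0.0079 nats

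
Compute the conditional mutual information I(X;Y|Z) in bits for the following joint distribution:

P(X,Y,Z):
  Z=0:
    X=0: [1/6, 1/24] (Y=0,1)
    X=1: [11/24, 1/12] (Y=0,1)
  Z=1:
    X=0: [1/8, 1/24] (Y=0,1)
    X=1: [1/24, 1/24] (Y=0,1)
0.0126 bits

Conditional mutual information: I(X;Y|Z) = H(X|Z) + H(Y|Z) - H(X,Y|Z)

H(Z) = 0.8113
H(X,Z) = 1.6802 → H(X|Z) = 0.8689
H(Y,Z) = 1.5284 → H(Y|Z) = 0.7171
H(X,Y,Z) = 2.3846 → H(X,Y|Z) = 1.5733

I(X;Y|Z) = 0.8689 + 0.7171 - 1.5733 = 0.0126 bits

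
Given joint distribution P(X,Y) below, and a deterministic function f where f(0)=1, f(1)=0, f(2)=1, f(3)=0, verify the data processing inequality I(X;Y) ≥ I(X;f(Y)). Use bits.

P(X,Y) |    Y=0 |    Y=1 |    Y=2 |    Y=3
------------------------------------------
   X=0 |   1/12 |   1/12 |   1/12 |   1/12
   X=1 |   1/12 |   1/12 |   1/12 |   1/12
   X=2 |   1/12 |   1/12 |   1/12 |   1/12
I(X;Y) = 0.0000, I(X;f(Y)) = 0.0000, inequality holds: 0.0000 ≥ 0.0000

Data Processing Inequality: For any Markov chain X → Y → Z, we have I(X;Y) ≥ I(X;Z).

Here Z = f(Y) is a deterministic function of Y, forming X → Y → Z.

Original I(X;Y) = 0.0000 bits

After applying f:
P(X,Z) where Z=f(Y):
- P(X,Z=0) = P(X,Y=1) + P(X,Y=3)
- P(X,Z=1) = P(X,Y=0) + P(X,Y=2)

I(X;Z) = I(X;f(Y)) = 0.0000 bits

Verification: 0.0000 ≥ 0.0000 ✓

Information cannot be created by processing; the function f can only lose information about X.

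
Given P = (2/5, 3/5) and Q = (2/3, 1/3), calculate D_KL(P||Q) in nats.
0.1483 nats

KL divergence: D_KL(P||Q) = Σ p(x) log(p(x)/q(x))

Computing term by term:
  x=0: 2/5 × log_e[(2/5)/(2/3)] = 2/5 × -0.5108 = -0.2043
  x=1: 3/5 × log_e[(3/5)/(1/3)] = 3/5 × 0.5878 = 0.3527

D_KL(P||Q) = 0.1483 nats

Note: KL divergence is always non-negative and equals 0 iff P = Q.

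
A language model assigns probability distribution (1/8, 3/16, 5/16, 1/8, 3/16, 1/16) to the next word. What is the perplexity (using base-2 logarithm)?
5.3891

Perplexity is 2^H (or exp(H) for natural log).

First, H = -Σ p log p = 2.4300 bits
Perplexity = 2^2.4300 = 5.3891

Interpretation: The model's uncertainty is equivalent to choosing uniformly among 5.4 options.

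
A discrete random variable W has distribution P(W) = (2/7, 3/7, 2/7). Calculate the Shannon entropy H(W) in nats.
1.0790 nats

Shannon entropy is H(X) = -Σ p(x) log p(x).

For P = (2/7, 3/7, 2/7):
H = -2/7 × log_e(2/7) -3/7 × log_e(3/7) -2/7 × log_e(2/7)
H = 1.0790 nats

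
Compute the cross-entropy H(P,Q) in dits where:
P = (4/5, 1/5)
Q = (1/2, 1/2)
0.3010 dits

Cross-entropy: H(P,Q) = -Σ p(x) log q(x)

Alternatively: H(P,Q) = H(P) + D_KL(P||Q)
H(P) = 0.2173 dits
D_KL(P||Q) = 0.0837 dits

H(P,Q) = 0.2173 + 0.0837 = 0.3010 dits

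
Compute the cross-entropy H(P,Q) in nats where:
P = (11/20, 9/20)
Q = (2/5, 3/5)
0.7338 nats

Cross-entropy: H(P,Q) = -Σ p(x) log q(x)

Alternatively: H(P,Q) = H(P) + D_KL(P||Q)
H(P) = 0.6881 nats
D_KL(P||Q) = 0.0457 nats

H(P,Q) = 0.6881 + 0.0457 = 0.7338 nats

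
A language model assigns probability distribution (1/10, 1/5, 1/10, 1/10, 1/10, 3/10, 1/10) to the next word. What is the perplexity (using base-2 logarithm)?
6.2612

Perplexity is 2^H (or exp(H) for natural log).

First, H = -Σ p log p = 2.6464 bits
Perplexity = 2^2.6464 = 6.2612

Interpretation: The model's uncertainty is equivalent to choosing uniformly among 6.3 options.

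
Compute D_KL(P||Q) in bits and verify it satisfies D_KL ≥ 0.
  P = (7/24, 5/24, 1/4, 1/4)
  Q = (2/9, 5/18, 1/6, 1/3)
0.0704 bits

KL divergence satisfies the Gibbs inequality: D_KL(P||Q) ≥ 0 for all distributions P, Q.

D_KL(P||Q) = Σ p(x) log(p(x)/q(x))
Term by term:
  x=0: 7/24 × log_2[(7/24)/(2/9)] = 0.1144
  x=1: 5/24 × log_2[(5/24)/(5/18)] = -0.0865
  x=2: 1/4 × log_2[(1/4)/(1/6)] = 0.1462
  x=3: 1/4 × log_2[(1/4)/(1/3)] = -0.1038
D_KL(P||Q) = 0.0704 bits

D_KL(P||Q) = 0.0704 ≥ 0 ✓

This non-negativity is a fundamental property: relative entropy cannot be negative because it measures how different Q is from P.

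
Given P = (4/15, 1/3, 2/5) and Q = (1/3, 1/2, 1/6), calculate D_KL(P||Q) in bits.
0.2244 bits

KL divergence: D_KL(P||Q) = Σ p(x) log(p(x)/q(x))

Computing term by term:
  x=0: 4/15 × log_2[(4/15)/(1/3)] = 4/15 × -0.3219 = -0.0858
  x=1: 1/3 × log_2[(1/3)/(1/2)] = 1/3 × -0.5850 = -0.1950
  x=2: 2/5 × log_2[(2/5)/(1/6)] = 2/5 × 1.2630 = 0.5052

D_KL(P||Q) = 0.2244 bits

Note: KL divergence is always non-negative and equals 0 iff P = Q.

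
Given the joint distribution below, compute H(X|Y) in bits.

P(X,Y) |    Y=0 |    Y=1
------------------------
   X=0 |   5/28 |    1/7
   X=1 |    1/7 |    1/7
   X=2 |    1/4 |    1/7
1.5628 bits

Using the chain rule: H(X|Y) = H(X,Y) - H(Y)

First, compute H(X,Y) = 2.5480 bits

Marginal P(Y) = (4/7, 3/7)
H(Y) = 0.9852 bits

H(X|Y) = H(X,Y) - H(Y) = 2.5480 - 0.9852 = 1.5628 bits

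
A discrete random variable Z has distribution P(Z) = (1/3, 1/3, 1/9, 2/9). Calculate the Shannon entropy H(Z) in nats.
1.3108 nats

Shannon entropy is H(X) = -Σ p(x) log p(x).

For P = (1/3, 1/3, 1/9, 2/9):
H = -1/3 × log_e(1/3) -1/3 × log_e(1/3) -1/9 × log_e(1/9) -2/9 × log_e(2/9)
H = 1.3108 nats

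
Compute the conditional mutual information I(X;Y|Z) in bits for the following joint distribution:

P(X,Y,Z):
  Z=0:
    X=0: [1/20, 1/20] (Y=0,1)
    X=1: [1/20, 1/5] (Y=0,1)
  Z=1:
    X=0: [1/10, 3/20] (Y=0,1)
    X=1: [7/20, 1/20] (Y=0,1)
0.1403 bits

Conditional mutual information: I(X;Y|Z) = H(X|Z) + H(Y|Z) - H(X,Y|Z)

H(Z) = 0.9341
H(X,Z) = 1.8610 → H(X|Z) = 0.9269
H(Y,Z) = 1.8150 → H(Y|Z) = 0.8809
H(X,Y,Z) = 2.6016 → H(X,Y|Z) = 1.6675

I(X;Y|Z) = 0.9269 + 0.8809 - 1.6675 = 0.1403 bits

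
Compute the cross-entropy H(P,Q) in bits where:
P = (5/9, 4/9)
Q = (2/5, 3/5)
1.0619 bits

Cross-entropy: H(P,Q) = -Σ p(x) log q(x)

Alternatively: H(P,Q) = H(P) + D_KL(P||Q)
H(P) = 0.9911 bits
D_KL(P||Q) = 0.0709 bits

H(P,Q) = 0.9911 + 0.0709 = 1.0619 bits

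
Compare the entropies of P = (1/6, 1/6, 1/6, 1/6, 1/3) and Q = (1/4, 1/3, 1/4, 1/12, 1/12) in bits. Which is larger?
P

Computing entropies in bits:
H(P) = 2.2516
H(Q) = 2.1258

Distribution P has higher entropy.

Intuition: The distribution closer to uniform (more spread out) has higher entropy.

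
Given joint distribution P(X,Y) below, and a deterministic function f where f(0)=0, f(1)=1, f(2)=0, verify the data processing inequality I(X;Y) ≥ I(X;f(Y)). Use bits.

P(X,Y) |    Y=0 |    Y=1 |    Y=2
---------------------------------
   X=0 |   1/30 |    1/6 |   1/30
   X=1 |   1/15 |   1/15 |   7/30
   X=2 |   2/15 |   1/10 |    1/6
I(X;Y) = 0.1710, I(X;f(Y)) = 0.1416, inequality holds: 0.1710 ≥ 0.1416

Data Processing Inequality: For any Markov chain X → Y → Z, we have I(X;Y) ≥ I(X;Z).

Here Z = f(Y) is a deterministic function of Y, forming X → Y → Z.

Original I(X;Y) = 0.1710 bits

After applying f:
P(X,Z) where Z=f(Y):
- P(X,Z=0) = P(X,Y=0) + P(X,Y=2)
- P(X,Z=1) = P(X,Y=1)

I(X;Z) = I(X;f(Y)) = 0.1416 bits

Verification: 0.1710 ≥ 0.1416 ✓

Information cannot be created by processing; the function f can only lose information about X.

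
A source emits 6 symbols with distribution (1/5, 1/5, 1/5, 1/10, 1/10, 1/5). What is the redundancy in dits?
0.0190 dits

Redundancy measures how far a source is from maximum entropy:
R = H_max - H(X)

Maximum entropy for 6 symbols: H_max = log_10(6) = 0.7782 dits
Actual entropy: H(X) = 0.7592 dits
Redundancy: R = 0.7782 - 0.7592 = 0.0190 dits

This redundancy represents potential for compression: the source could be compressed by 0.0190 dits per symbol.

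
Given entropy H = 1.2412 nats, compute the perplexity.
3.4598

Perplexity is e^H (or exp(H) for natural log).

H = 1.2412 nats
Perplexity = e^1.2412 = 3.4598

Interpretation: The model's uncertainty is equivalent to choosing uniformly among 3.5 options.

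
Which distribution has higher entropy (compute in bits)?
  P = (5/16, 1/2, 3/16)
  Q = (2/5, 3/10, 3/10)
Q

Computing entropies in bits:
H(P) = 1.4772
H(Q) = 1.5710

Distribution Q has higher entropy.

Intuition: The distribution closer to uniform (more spread out) has higher entropy.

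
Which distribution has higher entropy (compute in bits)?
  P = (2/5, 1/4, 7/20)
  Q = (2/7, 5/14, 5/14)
Q

Computing entropies in bits:
H(P) = 1.5589
H(Q) = 1.5774

Distribution Q has higher entropy.

Intuition: The distribution closer to uniform (more spread out) has higher entropy.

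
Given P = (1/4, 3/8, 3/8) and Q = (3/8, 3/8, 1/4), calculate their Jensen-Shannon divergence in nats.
0.0126 nats

Jensen-Shannon divergence is:
JSD(P||Q) = 0.5 × D_KL(P||M) + 0.5 × D_KL(Q||M)
where M = 0.5 × (P + Q) is the mixture distribution.

M = 0.5 × (1/4, 3/8, 3/8) + 0.5 × (3/8, 3/8, 1/4) = (5/16, 3/8, 5/16)

D_KL(P||M) = 0.0126 nats
D_KL(Q||M) = 0.0126 nats

JSD(P||Q) = 0.5 × 0.0126 + 0.5 × 0.0126 = 0.0126 nats

Unlike KL divergence, JSD is symmetric and bounded: 0 ≤ JSD ≤ log(2).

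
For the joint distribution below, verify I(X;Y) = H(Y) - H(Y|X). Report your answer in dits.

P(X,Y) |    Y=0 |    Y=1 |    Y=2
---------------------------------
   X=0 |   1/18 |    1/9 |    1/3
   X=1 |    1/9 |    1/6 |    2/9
I(X;Y) = 0.0114 dits

Mutual information has multiple equivalent forms:
- I(X;Y) = H(X) - H(X|Y)
- I(X;Y) = H(Y) - H(Y|X)
- I(X;Y) = H(X) + H(Y) - H(X,Y)

Computing all quantities:
H(X) = 0.3010, H(Y) = 0.4260, H(X,Y) = 0.7157
H(X|Y) = 0.2896, H(Y|X) = 0.4147

Verification:
H(X) - H(X|Y) = 0.3010 - 0.2896 = 0.0114
H(Y) - H(Y|X) = 0.4260 - 0.4147 = 0.0114
H(X) + H(Y) - H(X,Y) = 0.3010 + 0.4260 - 0.7157 = 0.0114

All forms give I(X;Y) = 0.0114 dits. ✓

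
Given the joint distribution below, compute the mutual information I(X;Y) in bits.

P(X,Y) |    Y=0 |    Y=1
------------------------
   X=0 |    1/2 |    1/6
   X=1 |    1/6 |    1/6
0.0441 bits

Mutual information: I(X;Y) = H(X) + H(Y) - H(X,Y)

Marginals:
P(X) = (2/3, 1/3), H(X) = 0.9183 bits
P(Y) = (2/3, 1/3), H(Y) = 0.9183 bits

Joint entropy: H(X,Y) = 1.7925 bits

I(X;Y) = 0.9183 + 0.9183 - 1.7925 = 0.0441 bits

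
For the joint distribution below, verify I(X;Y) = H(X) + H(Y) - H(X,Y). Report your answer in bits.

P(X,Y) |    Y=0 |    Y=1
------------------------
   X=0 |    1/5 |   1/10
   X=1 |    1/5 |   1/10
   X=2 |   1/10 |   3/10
I(X;Y) = 0.1245 bits

Mutual information has multiple equivalent forms:
- I(X;Y) = H(X) - H(X|Y)
- I(X;Y) = H(Y) - H(Y|X)
- I(X;Y) = H(X) + H(Y) - H(X,Y)

Computing all quantities:
H(X) = 1.5710, H(Y) = 1.0000, H(X,Y) = 2.4464
H(X|Y) = 1.4464, H(Y|X) = 0.8755

Verification:
H(X) - H(X|Y) = 1.5710 - 1.4464 = 0.1245
H(Y) - H(Y|X) = 1.0000 - 0.8755 = 0.1245
H(X) + H(Y) - H(X,Y) = 1.5710 + 1.0000 - 2.4464 = 0.1245

All forms give I(X;Y) = 0.1245 bits. ✓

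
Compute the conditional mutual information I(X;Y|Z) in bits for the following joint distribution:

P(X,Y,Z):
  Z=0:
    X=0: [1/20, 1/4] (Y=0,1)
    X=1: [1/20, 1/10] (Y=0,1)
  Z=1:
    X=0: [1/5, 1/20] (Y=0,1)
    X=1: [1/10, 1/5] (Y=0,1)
0.1019 bits

Conditional mutual information: I(X;Y|Z) = H(X|Z) + H(Y|Z) - H(X,Y|Z)

H(Z) = 0.9928
H(X,Z) = 1.9527 → H(X|Z) = 0.9599
H(Y,Z) = 1.8834 → H(Y|Z) = 0.8906
H(X,Y,Z) = 2.7414 → H(X,Y|Z) = 1.7487

I(X;Y|Z) = 0.9599 + 0.8906 - 1.7487 = 0.1019 bits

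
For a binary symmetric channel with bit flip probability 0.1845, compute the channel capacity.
0.3102 bits

For a binary symmetric channel (BSC) with error probability p:
Capacity C = 1 - H(p) bits per symbol

where H(p) = -p log₂(p) - (1-p) log₂(1-p) is the binary entropy function.

H(0.1845) = 0.6898 bits
C = 1 - 0.6898 = 0.3102 bits per symbol

This means we can reliably transmit up to 0.3102 bits of information per channel use.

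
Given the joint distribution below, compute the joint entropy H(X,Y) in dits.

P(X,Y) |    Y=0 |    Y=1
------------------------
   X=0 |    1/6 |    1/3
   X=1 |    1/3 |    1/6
0.5775 dits

Joint entropy is H(X,Y) = -Σ_{x,y} p(x,y) log p(x,y).

Summing over all non-zero entries:
H(X,Y) = -[1/6·log_10(1/6) + 1/3·log_10(1/3) + 1/3·log_10(1/3) + 1/6·log_10(1/6)]
H(X,Y) = 0.5775 dits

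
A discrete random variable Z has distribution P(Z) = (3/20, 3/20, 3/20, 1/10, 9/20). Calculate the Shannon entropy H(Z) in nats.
1.4433 nats

Shannon entropy is H(X) = -Σ p(x) log p(x).

For P = (3/20, 3/20, 3/20, 1/10, 9/20):
H = -3/20 × log_e(3/20) -3/20 × log_e(3/20) -3/20 × log_e(3/20) -1/10 × log_e(1/10) -9/20 × log_e(9/20)
H = 1.4433 nats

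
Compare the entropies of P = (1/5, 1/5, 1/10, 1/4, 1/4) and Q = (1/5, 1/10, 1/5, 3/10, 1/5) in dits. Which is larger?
P

Computing entropies in dits:
H(P) = 0.6806
H(Q) = 0.6762

Distribution P has higher entropy.

Intuition: The distribution closer to uniform (more spread out) has higher entropy.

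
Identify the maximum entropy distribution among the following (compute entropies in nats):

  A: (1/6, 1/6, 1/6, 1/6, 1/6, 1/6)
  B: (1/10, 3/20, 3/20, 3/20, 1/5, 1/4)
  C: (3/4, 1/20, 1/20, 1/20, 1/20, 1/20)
A

For a discrete distribution over n outcomes, entropy is maximized by the uniform distribution.

Computing entropies:
H(A) = 1.7918 nats
H(B) = 1.7524 nats
H(C) = 0.9647 nats

The uniform distribution (where all probabilities equal 1/6) achieves the maximum entropy of log_e(6) = 1.7918 nats.

Distribution A has the highest entropy.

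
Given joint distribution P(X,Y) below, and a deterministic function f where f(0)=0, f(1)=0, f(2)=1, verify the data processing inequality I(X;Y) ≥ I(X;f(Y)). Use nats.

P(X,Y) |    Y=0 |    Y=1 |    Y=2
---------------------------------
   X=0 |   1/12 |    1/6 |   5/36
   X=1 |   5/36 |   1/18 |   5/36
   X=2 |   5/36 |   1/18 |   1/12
I(X;Y) = 0.0501, I(X;f(Y)) = 0.0045, inequality holds: 0.0501 ≥ 0.0045

Data Processing Inequality: For any Markov chain X → Y → Z, we have I(X;Y) ≥ I(X;Z).

Here Z = f(Y) is a deterministic function of Y, forming X → Y → Z.

Original I(X;Y) = 0.0501 nats

After applying f:
P(X,Z) where Z=f(Y):
- P(X,Z=0) = P(X,Y=0) + P(X,Y=1)
- P(X,Z=1) = P(X,Y=2)

I(X;Z) = I(X;f(Y)) = 0.0045 nats

Verification: 0.0501 ≥ 0.0045 ✓

Information cannot be created by processing; the function f can only lose information about X.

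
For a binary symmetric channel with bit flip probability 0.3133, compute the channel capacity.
0.1031 bits

For a binary symmetric channel (BSC) with error probability p:
Capacity C = 1 - H(p) bits per symbol

where H(p) = -p log₂(p) - (1-p) log₂(1-p) is the binary entropy function.

H(0.3133) = 0.8969 bits
C = 1 - 0.8969 = 0.1031 bits per symbol

This means we can reliably transmit up to 0.1031 bits of information per channel use.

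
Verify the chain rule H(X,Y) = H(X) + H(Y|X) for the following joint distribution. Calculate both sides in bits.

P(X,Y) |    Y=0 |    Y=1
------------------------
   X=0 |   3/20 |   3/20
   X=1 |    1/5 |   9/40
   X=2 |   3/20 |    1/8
H(X,Y) = 2.5552, H(X) = 1.5579, H(Y|X) = 0.9973 (all in bits)

Chain rule: H(X,Y) = H(X) + H(Y|X)

Left side — joint entropy directly:
H(X,Y) = -Σ p(x,y) log p(x,y) = 2.5552 bits

Right side — compute H(Y|X) from the conditional distributions:
P(X) = (3/10, 17/40, 11/40), so H(X) = 1.5579 bits
H(Y|X) = Σ_x P(X=x) · H(Y|X=x):
  P(Y|X=0) = (1/2, 1/2), H(Y|X=0) = 1.0000, weight P(X=0) = 3/10
  P(Y|X=1) = (8/17, 9/17), H(Y|X=1) = 0.9975, weight P(X=1) = 17/40
  P(Y|X=2) = (6/11, 5/11), H(Y|X=2) = 0.9940, weight P(X=2) = 11/40
H(Y|X) = 0.9973 bits

H(X) + H(Y|X) = 1.5579 + 0.9973 = 2.5552 bits

Both sides equal 2.5552 bits. ✓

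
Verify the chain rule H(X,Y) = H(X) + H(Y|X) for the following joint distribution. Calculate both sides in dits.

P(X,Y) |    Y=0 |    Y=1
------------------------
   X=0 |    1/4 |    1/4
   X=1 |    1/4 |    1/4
H(X,Y) = 0.6021, H(X) = 0.3010, H(Y|X) = 0.3010 (all in dits)

Chain rule: H(X,Y) = H(X) + H(Y|X)

Left side — joint entropy directly:
H(X,Y) = -Σ p(x,y) log p(x,y) = 0.6021 dits

Right side — compute H(Y|X) from the conditional distributions:
P(X) = (1/2, 1/2), so H(X) = 0.3010 dits
H(Y|X) = Σ_x P(X=x) · H(Y|X=x):
  P(Y|X=0) = (1/2, 1/2), H(Y|X=0) = 0.3010, weight P(X=0) = 1/2
  P(Y|X=1) = (1/2, 1/2), H(Y|X=1) = 0.3010, weight P(X=1) = 1/2
H(Y|X) = 0.3010 dits

H(X) + H(Y|X) = 0.3010 + 0.3010 = 0.6021 dits

Both sides equal 0.6021 dits. ✓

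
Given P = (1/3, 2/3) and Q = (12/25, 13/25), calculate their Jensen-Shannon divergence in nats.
0.0112 nats

Jensen-Shannon divergence is:
JSD(P||Q) = 0.5 × D_KL(P||M) + 0.5 × D_KL(Q||M)
where M = 0.5 × (P + Q) is the mixture distribution.

M = 0.5 × (1/3, 2/3) + 0.5 × (12/25, 13/25) = (0.406667, 0.593333)

D_KL(P||M) = 0.0114 nats
D_KL(Q||M) = 0.0110 nats

JSD(P||Q) = 0.5 × 0.0114 + 0.5 × 0.0110 = 0.0112 nats

Unlike KL divergence, JSD is symmetric and bounded: 0 ≤ JSD ≤ log(2).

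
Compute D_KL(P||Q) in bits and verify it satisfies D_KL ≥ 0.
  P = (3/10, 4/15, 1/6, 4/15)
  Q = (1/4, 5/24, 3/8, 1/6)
0.1597 bits

KL divergence satisfies the Gibbs inequality: D_KL(P||Q) ≥ 0 for all distributions P, Q.

D_KL(P||Q) = Σ p(x) log(p(x)/q(x))
Term by term:
  x=0: 3/10 × log_2[(3/10)/(1/4)] = 0.0789
  x=1: 4/15 × log_2[(4/15)/(5/24)] = 0.0950
  x=2: 1/6 × log_2[(1/6)/(3/8)] = -0.1950
  x=3: 4/15 × log_2[(4/15)/(1/6)] = 0.1808
D_KL(P||Q) = 0.1597 bits

D_KL(P||Q) = 0.1597 ≥ 0 ✓

This non-negativity is a fundamental property: relative entropy cannot be negative because it measures how different Q is from P.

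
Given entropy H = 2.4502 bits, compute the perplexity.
5.4649

Perplexity is 2^H (or exp(H) for natural log).

H = 2.4502 bits
Perplexity = 2^2.4502 = 5.4649

Interpretation: The model's uncertainty is equivalent to choosing uniformly among 5.5 options.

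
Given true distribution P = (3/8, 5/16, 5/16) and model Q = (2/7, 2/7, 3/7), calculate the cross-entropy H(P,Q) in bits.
1.6246 bits

Cross-entropy: H(P,Q) = -Σ p(x) log q(x)

Alternatively: H(P,Q) = H(P) + D_KL(P||Q)
H(P) = 1.5794 bits
D_KL(P||Q) = 0.0451 bits

H(P,Q) = 1.5794 + 0.0451 = 1.6246 bits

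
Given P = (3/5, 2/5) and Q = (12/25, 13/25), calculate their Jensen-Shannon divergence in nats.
0.0073 nats

Jensen-Shannon divergence is:
JSD(P||Q) = 0.5 × D_KL(P||M) + 0.5 × D_KL(Q||M)
where M = 0.5 × (P + Q) is the mixture distribution.

M = 0.5 × (3/5, 2/5) + 0.5 × (12/25, 13/25) = (0.54, 0.46)

D_KL(P||M) = 0.0073 nats
D_KL(Q||M) = 0.0072 nats

JSD(P||Q) = 0.5 × 0.0073 + 0.5 × 0.0072 = 0.0073 nats

Unlike KL divergence, JSD is symmetric and bounded: 0 ≤ JSD ≤ log(2).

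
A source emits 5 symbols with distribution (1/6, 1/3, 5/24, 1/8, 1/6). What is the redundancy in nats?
0.0593 nats

Redundancy measures how far a source is from maximum entropy:
R = H_max - H(X)

Maximum entropy for 5 symbols: H_max = log_e(5) = 1.6094 nats
Actual entropy: H(X) = 1.5502 nats
Redundancy: R = 1.6094 - 1.5502 = 0.0593 nats

This redundancy represents potential for compression: the source could be compressed by 0.0593 nats per symbol.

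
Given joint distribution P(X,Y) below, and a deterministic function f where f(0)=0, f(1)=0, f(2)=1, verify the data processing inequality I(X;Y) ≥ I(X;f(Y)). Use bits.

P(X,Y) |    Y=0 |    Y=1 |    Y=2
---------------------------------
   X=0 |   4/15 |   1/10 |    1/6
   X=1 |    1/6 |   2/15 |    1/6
I(X;Y) = 0.0170, I(X;f(Y)) = 0.0016, inequality holds: 0.0170 ≥ 0.0016

Data Processing Inequality: For any Markov chain X → Y → Z, we have I(X;Y) ≥ I(X;Z).

Here Z = f(Y) is a deterministic function of Y, forming X → Y → Z.

Original I(X;Y) = 0.0170 bits

After applying f:
P(X,Z) where Z=f(Y):
- P(X,Z=0) = P(X,Y=0) + P(X,Y=1)
- P(X,Z=1) = P(X,Y=2)

I(X;Z) = I(X;f(Y)) = 0.0016 bits

Verification: 0.0170 ≥ 0.0016 ✓

Information cannot be created by processing; the function f can only lose information about X.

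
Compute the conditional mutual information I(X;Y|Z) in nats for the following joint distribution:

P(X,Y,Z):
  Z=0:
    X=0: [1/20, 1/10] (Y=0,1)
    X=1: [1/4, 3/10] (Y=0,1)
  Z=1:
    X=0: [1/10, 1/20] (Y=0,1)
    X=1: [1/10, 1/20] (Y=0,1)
0.0036 nats

Conditional mutual information: I(X;Y|Z) = H(X|Z) + H(Y|Z) - H(X,Y|Z)

H(Z) = 0.6109
H(X,Z) = 1.1825 → H(X|Z) = 0.5717
H(Y,Z) = 1.2799 → H(Y|Z) = 0.6690
H(X,Y,Z) = 1.8479 → H(X,Y|Z) = 1.2370

I(X;Y|Z) = 0.5717 + 0.6690 - 1.2370 = 0.0036 nats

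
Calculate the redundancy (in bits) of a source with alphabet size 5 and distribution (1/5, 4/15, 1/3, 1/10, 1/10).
0.1563 bits

Redundancy measures how far a source is from maximum entropy:
R = H_max - H(X)

Maximum entropy for 5 symbols: H_max = log_2(5) = 2.3219 bits
Actual entropy: H(X) = 2.1656 bits
Redundancy: R = 2.3219 - 2.1656 = 0.1563 bits

This redundancy represents potential for compression: the source could be compressed by 0.1563 bits per symbol.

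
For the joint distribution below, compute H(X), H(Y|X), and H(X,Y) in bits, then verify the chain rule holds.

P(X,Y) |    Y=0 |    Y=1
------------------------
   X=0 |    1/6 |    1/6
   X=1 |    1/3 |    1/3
H(X,Y) = 1.9183, H(X) = 0.9183, H(Y|X) = 1.0000 (all in bits)

Chain rule: H(X,Y) = H(X) + H(Y|X)

Left side — joint entropy directly:
H(X,Y) = -Σ p(x,y) log p(x,y) = 1.9183 bits

Right side — compute H(Y|X) from the conditional distributions:
P(X) = (1/3, 2/3), so H(X) = 0.9183 bits
H(Y|X) = Σ_x P(X=x) · H(Y|X=x):
  P(Y|X=0) = (1/2, 1/2), H(Y|X=0) = 1.0000, weight P(X=0) = 1/3
  P(Y|X=1) = (1/2, 1/2), H(Y|X=1) = 1.0000, weight P(X=1) = 2/3
H(Y|X) = 1.0000 bits

H(X) + H(Y|X) = 0.9183 + 1.0000 = 1.9183 bits

Both sides equal 1.9183 bits. ✓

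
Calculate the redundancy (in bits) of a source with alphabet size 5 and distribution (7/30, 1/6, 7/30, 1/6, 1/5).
0.0161 bits

Redundancy measures how far a source is from maximum entropy:
R = H_max - H(X)

Maximum entropy for 5 symbols: H_max = log_2(5) = 2.3219 bits
Actual entropy: H(X) = 2.3058 bits
Redundancy: R = 2.3219 - 2.3058 = 0.0161 bits

This redundancy represents potential for compression: the source could be compressed by 0.0161 bits per symbol.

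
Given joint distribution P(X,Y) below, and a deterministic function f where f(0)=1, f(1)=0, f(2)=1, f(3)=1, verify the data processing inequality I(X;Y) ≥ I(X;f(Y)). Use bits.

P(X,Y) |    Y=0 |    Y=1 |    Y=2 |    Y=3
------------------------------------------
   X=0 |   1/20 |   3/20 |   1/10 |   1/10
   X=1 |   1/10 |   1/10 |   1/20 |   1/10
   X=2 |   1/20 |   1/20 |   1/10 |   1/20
I(X;Y) = 0.0602, I(X;f(Y)) = 0.0169, inequality holds: 0.0602 ≥ 0.0169

Data Processing Inequality: For any Markov chain X → Y → Z, we have I(X;Y) ≥ I(X;Z).

Here Z = f(Y) is a deterministic function of Y, forming X → Y → Z.

Original I(X;Y) = 0.0602 bits

After applying f:
P(X,Z) where Z=f(Y):
- P(X,Z=0) = P(X,Y=1)
- P(X,Z=1) = P(X,Y=0) + P(X,Y=2) + P(X,Y=3)

I(X;Z) = I(X;f(Y)) = 0.0169 bits

Verification: 0.0602 ≥ 0.0169 ✓

Information cannot be created by processing; the function f can only lose information about X.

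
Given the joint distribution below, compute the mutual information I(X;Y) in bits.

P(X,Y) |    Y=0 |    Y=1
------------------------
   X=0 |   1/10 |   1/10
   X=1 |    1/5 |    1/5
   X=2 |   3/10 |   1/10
0.0464 bits

Mutual information: I(X;Y) = H(X) + H(Y) - H(X,Y)

Marginals:
P(X) = (1/5, 2/5, 2/5), H(X) = 1.5219 bits
P(Y) = (3/5, 2/5), H(Y) = 0.9710 bits

Joint entropy: H(X,Y) = 2.4464 bits

I(X;Y) = 1.5219 + 0.9710 - 2.4464 = 0.0464 bits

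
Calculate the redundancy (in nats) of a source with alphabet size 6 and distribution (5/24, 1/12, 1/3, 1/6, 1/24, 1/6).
0.1620 nats

Redundancy measures how far a source is from maximum entropy:
R = H_max - H(X)

Maximum entropy for 6 symbols: H_max = log_e(6) = 1.7918 nats
Actual entropy: H(X) = 1.6297 nats
Redundancy: R = 1.7918 - 1.6297 = 0.1620 nats

This redundancy represents potential for compression: the source could be compressed by 0.1620 nats per symbol.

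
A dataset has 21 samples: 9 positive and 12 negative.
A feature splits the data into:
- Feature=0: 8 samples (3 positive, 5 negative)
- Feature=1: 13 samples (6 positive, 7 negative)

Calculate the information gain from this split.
0.0052 bits

Information Gain = H(Y) - H(Y|Feature)

Before split:
P(positive) = 9/21 = 0.4286
H(Y) = 0.9852 bits

After split:
Feature=0: H = 0.9544 bits (weight = 8/21)
Feature=1: H = 0.9957 bits (weight = 13/21)
H(Y|Feature) = (8/21)×0.9544 + (13/21)×0.9957 = 0.9800 bits

Information Gain = 0.9852 - 0.9800 = 0.0052 bits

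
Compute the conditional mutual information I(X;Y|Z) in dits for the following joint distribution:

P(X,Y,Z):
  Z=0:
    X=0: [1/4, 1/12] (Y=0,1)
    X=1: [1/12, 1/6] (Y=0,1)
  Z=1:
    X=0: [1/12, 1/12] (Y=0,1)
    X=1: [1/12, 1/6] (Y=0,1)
0.0250 dits

Conditional mutual information: I(X;Y|Z) = H(X|Z) + H(Y|Z) - H(X,Y|Z)

H(Z) = 0.2950
H(X,Z) = 0.5898 → H(X|Z) = 0.2948
H(Y,Z) = 0.5898 → H(Y|Z) = 0.2948
H(X,Y,Z) = 0.8596 → H(X,Y|Z) = 0.5646

I(X;Y|Z) = 0.2948 + 0.2948 - 0.5646 = 0.0250 dits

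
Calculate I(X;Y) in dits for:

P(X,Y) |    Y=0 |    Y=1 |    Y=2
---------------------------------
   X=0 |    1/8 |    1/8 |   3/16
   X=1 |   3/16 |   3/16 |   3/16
0.0021 dits

Mutual information: I(X;Y) = H(X) + H(Y) - H(X,Y)

Marginals:
P(X) = (7/16, 9/16), H(X) = 0.2976 dits
P(Y) = (5/16, 5/16, 3/8), H(Y) = 0.4755 dits

Joint entropy: H(X,Y) = 0.7710 dits

I(X;Y) = 0.2976 + 0.4755 - 0.7710 = 0.0021 dits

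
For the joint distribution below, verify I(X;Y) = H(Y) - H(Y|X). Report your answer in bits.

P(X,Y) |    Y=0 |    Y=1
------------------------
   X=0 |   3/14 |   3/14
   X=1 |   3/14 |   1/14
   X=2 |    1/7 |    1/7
I(X;Y) = 0.0391 bits

Mutual information has multiple equivalent forms:
- I(X;Y) = H(X) - H(X|Y)
- I(X;Y) = H(Y) - H(Y|X)
- I(X;Y) = H(X) + H(Y) - H(X,Y)

Computing all quantities:
H(X) = 1.5567, H(Y) = 0.9852, H(X,Y) = 2.5027
H(X|Y) = 1.5175, H(Y|X) = 0.9461

Verification:
H(X) - H(X|Y) = 1.5567 - 1.5175 = 0.0391
H(Y) - H(Y|X) = 0.9852 - 0.9461 = 0.0391
H(X) + H(Y) - H(X,Y) = 1.5567 + 0.9852 - 2.5027 = 0.0391

All forms give I(X;Y) = 0.0391 bits. ✓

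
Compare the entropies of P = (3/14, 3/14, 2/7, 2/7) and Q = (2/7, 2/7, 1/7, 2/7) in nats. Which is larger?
P

Computing entropies in nats:
H(P) = 1.3761
H(Q) = 1.3518

Distribution P has higher entropy.

Intuition: The distribution closer to uniform (more spread out) has higher entropy.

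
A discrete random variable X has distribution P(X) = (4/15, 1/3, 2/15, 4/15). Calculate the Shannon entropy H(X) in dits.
0.5819 dits

Shannon entropy is H(X) = -Σ p(x) log p(x).

For P = (4/15, 1/3, 2/15, 4/15):
H = -4/15 × log_10(4/15) -1/3 × log_10(1/3) -2/15 × log_10(2/15) -4/15 × log_10(4/15)
H = 0.5819 dits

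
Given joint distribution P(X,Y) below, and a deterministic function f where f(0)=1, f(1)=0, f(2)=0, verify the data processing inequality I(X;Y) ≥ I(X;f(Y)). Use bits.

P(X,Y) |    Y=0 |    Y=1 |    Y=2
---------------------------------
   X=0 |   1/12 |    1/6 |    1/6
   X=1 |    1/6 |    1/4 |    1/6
I(X;Y) = 0.0124, I(X;f(Y)) = 0.0070, inequality holds: 0.0124 ≥ 0.0070

Data Processing Inequality: For any Markov chain X → Y → Z, we have I(X;Y) ≥ I(X;Z).

Here Z = f(Y) is a deterministic function of Y, forming X → Y → Z.

Original I(X;Y) = 0.0124 bits

After applying f:
P(X,Z) where Z=f(Y):
- P(X,Z=0) = P(X,Y=1) + P(X,Y=2)
- P(X,Z=1) = P(X,Y=0)

I(X;Z) = I(X;f(Y)) = 0.0070 bits

Verification: 0.0124 ≥ 0.0070 ✓

Information cannot be created by processing; the function f can only lose information about X.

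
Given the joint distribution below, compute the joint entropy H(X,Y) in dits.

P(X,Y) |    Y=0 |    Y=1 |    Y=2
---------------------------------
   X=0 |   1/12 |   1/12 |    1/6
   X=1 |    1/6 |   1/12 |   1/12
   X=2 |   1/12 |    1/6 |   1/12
0.9287 dits

Joint entropy is H(X,Y) = -Σ_{x,y} p(x,y) log p(x,y).

Summing over all non-zero entries:
H(X,Y) = -[1/12·log_10(1/12) + 1/12·log_10(1/12) + 1/6·log_10(1/6) + 1/6·log_10(1/6) + 1/12·log_10(1/12) + 1/12·log_10(1/12) + 1/12·log_10(1/12) + 1/6·log_10(1/6) + 1/12·log_10(1/12)]
H(X,Y) = 0.9287 dits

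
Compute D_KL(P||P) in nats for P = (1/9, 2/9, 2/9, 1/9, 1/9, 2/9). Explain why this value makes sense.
0.0000 nats

KL divergence satisfies the Gibbs inequality: D_KL(P||Q) ≥ 0 for all distributions P, Q.

D_KL(P||Q) = Σ p(x) log(p(x)/q(x))
Each term is p(x) × log_e(p(x)/p(x)) = p(x) × log_e(1) = 0, so the sum is 0.
D_KL(P||Q) = 0.0000 nats

When P = Q, the KL divergence is exactly 0, as there is no 'divergence' between identical distributions.

This non-negativity is a fundamental property: relative entropy cannot be negative because it measures how different Q is from P.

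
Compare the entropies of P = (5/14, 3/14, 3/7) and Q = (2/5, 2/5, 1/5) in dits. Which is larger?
P

Computing entropies in dits:
H(P) = 0.4608
H(Q) = 0.4581

Distribution P has higher entropy.

Intuition: The distribution closer to uniform (more spread out) has higher entropy.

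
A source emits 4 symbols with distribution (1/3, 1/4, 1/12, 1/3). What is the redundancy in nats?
0.1002 nats

Redundancy measures how far a source is from maximum entropy:
R = H_max - H(X)

Maximum entropy for 4 symbols: H_max = log_e(4) = 1.3863 nats
Actual entropy: H(X) = 1.2861 nats
Redundancy: R = 1.3863 - 1.2861 = 0.1002 nats

This redundancy represents potential for compression: the source could be compressed by 0.1002 nats per symbol.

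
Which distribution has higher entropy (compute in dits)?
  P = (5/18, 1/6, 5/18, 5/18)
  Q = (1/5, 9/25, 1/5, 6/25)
P

Computing entropies in dits:
H(P) = 0.5933
H(Q) = 0.5881

Distribution P has higher entropy.

Intuition: The distribution closer to uniform (more spread out) has higher entropy.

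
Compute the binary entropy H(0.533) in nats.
0.6910 nats

The binary entropy function is:
H(p) = -p log(p) - (1-p) log(1-p)

H(0.533) = -0.533 × log_e(0.533) - 0.467 × log_e(0.467)
H(0.533) = 0.6910 nats

Note: Binary entropy is maximized at p=0.5 (H=1 bit) and minimized at p=0 or p=1 (H=0).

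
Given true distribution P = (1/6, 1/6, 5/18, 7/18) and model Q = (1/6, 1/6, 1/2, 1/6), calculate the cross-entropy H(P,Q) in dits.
0.6456 dits

Cross-entropy: H(P,Q) = -Σ p(x) log q(x)

Alternatively: H(P,Q) = H(P) + D_KL(P||Q)
H(P) = 0.5734 dits
D_KL(P||Q) = 0.0722 dits

H(P,Q) = 0.5734 + 0.0722 = 0.6456 dits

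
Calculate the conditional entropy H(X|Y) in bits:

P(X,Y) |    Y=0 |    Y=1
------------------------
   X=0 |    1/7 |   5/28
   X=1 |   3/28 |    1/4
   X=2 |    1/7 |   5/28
1.5684 bits

Using the chain rule: H(X|Y) = H(X,Y) - H(Y)

First, compute H(X,Y) = 2.5350 bits

Marginal P(Y) = (11/28, 17/28)
H(Y) = 0.9666 bits

H(X|Y) = H(X,Y) - H(Y) = 2.5350 - 0.9666 = 1.5684 bits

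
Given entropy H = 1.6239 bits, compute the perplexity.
3.0821

Perplexity is 2^H (or exp(H) for natural log).

H = 1.6239 bits
Perplexity = 2^1.6239 = 3.0821

Interpretation: The model's uncertainty is equivalent to choosing uniformly among 3.1 options.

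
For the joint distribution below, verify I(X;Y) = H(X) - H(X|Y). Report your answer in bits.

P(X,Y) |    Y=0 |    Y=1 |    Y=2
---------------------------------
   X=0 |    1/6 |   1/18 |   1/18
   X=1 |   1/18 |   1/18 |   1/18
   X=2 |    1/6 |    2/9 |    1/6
I(X;Y) = 0.0538 bits

Mutual information has multiple equivalent forms:
- I(X;Y) = H(X) - H(X|Y)
- I(X;Y) = H(Y) - H(Y|X)
- I(X;Y) = H(X) + H(Y) - H(X,Y)

Computing all quantities:
H(X) = 1.4153, H(Y) = 1.5715, H(X,Y) = 2.9330
H(X|Y) = 1.3615, H(Y|X) = 1.5177

Verification:
H(X) - H(X|Y) = 1.4153 - 1.3615 = 0.0538
H(Y) - H(Y|X) = 1.5715 - 1.5177 = 0.0538
H(X) + H(Y) - H(X,Y) = 1.4153 + 1.5715 - 2.9330 = 0.0538

All forms give I(X;Y) = 0.0538 bits. ✓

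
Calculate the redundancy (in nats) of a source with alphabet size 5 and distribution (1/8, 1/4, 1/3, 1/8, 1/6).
0.0782 nats

Redundancy measures how far a source is from maximum entropy:
R = H_max - H(X)

Maximum entropy for 5 symbols: H_max = log_e(5) = 1.6094 nats
Actual entropy: H(X) = 1.5313 nats
Redundancy: R = 1.6094 - 1.5313 = 0.0782 nats

This redundancy represents potential for compression: the source could be compressed by 0.0782 nats per symbol.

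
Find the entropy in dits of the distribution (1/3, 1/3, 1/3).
0.4771 dits

Shannon entropy is H(X) = -Σ p(x) log p(x).

For P = (1/3, 1/3, 1/3):
H = -1/3 × log_10(1/3) -1/3 × log_10(1/3) -1/3 × log_10(1/3)
H = 0.4771 dits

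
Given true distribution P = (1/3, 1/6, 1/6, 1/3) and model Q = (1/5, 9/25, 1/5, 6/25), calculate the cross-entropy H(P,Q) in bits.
2.0929 bits

Cross-entropy: H(P,Q) = -Σ p(x) log q(x)

Alternatively: H(P,Q) = H(P) + D_KL(P||Q)
H(P) = 1.9183 bits
D_KL(P||Q) = 0.1746 bits

H(P,Q) = 1.9183 + 0.1746 = 2.0929 bits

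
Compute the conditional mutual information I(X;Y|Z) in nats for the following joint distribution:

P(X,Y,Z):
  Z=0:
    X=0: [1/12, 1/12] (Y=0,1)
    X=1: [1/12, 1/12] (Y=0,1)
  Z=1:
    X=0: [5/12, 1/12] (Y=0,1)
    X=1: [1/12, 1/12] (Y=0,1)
0.0341 nats

Conditional mutual information: I(X;Y|Z) = H(X|Z) + H(Y|Z) - H(X,Y|Z)

H(Z) = 0.6365
H(X,Z) = 1.2425 → H(X|Z) = 0.6059
H(Y,Z) = 1.2425 → H(Y|Z) = 0.6059
H(X,Y,Z) = 1.8143 → H(X,Y|Z) = 1.1778

I(X;Y|Z) = 0.6059 + 0.6059 - 1.1778 = 0.0341 nats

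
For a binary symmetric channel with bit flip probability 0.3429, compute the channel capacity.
0.0724 bits

For a binary symmetric channel (BSC) with error probability p:
Capacity C = 1 - H(p) bits per symbol

where H(p) = -p log₂(p) - (1-p) log₂(1-p) is the binary entropy function.

H(0.3429) = 0.9276 bits
C = 1 - 0.9276 = 0.0724 bits per symbol

This means we can reliably transmit up to 0.0724 bits of information per channel use.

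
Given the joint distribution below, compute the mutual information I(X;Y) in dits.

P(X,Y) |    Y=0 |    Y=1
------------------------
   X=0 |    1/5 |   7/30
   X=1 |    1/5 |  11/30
0.0026 dits

Mutual information: I(X;Y) = H(X) + H(Y) - H(X,Y)

Marginals:
P(X) = (13/30, 17/30), H(X) = 0.2972 dits
P(Y) = (2/5, 3/5), H(Y) = 0.2923 dits

Joint entropy: H(X,Y) = 0.5868 dits

I(X;Y) = 0.2972 + 0.2923 - 0.5868 = 0.0026 dits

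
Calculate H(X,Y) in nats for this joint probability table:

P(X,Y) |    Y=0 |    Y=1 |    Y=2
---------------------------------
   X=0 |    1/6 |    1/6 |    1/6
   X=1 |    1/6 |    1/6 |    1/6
1.7918 nats

Joint entropy is H(X,Y) = -Σ_{x,y} p(x,y) log p(x,y).

Summing over all non-zero entries:
H(X,Y) = -[1/6·log_e(1/6) + 1/6·log_e(1/6) + 1/6·log_e(1/6) + 1/6·log_e(1/6) + 1/6·log_e(1/6) + 1/6·log_e(1/6)]
H(X,Y) = 1.7918 nats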